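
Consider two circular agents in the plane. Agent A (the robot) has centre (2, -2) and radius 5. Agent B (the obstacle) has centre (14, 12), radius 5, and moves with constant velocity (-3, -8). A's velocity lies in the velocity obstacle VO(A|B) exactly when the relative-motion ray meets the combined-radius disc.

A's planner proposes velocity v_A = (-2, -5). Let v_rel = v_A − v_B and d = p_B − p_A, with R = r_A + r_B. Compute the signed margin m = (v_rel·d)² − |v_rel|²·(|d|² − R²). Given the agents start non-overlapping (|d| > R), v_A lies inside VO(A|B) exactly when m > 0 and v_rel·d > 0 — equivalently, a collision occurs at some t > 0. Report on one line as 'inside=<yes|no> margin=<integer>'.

d = (12, 14),  |d|² = 340;  R = 5+5 = 10,  c = 340−10² = 240
v_rel = (1, 3),  |v_rel|² = 10;  v_rel·d = (1)·(12) + (3)·(14) = 54
10·t² − 108·t + 240 = 0  ⇒  m = 54² − 10·240 = 516
m = 516 > 0,  v_rel·d = 54 > 0  ⇒  inside

inside=yes margin=516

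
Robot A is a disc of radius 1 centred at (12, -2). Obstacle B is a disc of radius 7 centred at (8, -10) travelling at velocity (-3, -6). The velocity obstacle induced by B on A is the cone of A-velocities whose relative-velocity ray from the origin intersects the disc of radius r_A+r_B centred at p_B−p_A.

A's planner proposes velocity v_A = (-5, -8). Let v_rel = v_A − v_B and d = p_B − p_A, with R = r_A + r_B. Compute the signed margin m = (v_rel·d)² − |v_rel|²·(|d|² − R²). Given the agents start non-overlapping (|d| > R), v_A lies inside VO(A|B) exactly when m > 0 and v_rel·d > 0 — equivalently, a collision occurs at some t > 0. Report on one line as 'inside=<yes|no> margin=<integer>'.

d = (-4, -8),  |d|² = 80;  R = 1+7 = 8,  c = 80−8² = 16
v_rel = (-2, -2),  |v_rel|² = 8;  v_rel·d = (-2)·(-4) + (-2)·(-8) = 24
8·t² − 48·t + 16 = 0  ⇒  m = 24² − 8·16 = 448
m = 448 > 0,  v_rel·d = 24 > 0  ⇒  inside

inside=yes margin=448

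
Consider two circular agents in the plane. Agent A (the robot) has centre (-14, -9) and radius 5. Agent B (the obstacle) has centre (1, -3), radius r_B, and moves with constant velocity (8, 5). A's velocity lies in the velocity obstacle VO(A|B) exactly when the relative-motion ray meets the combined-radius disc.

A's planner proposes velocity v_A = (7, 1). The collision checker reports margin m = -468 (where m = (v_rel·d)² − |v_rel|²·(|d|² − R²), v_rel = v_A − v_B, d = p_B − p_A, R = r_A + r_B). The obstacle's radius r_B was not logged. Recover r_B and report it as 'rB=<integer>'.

m = -468
d = (15, 6);  v_rel = (-1, -4),  |v_rel|² = 17
v_rel×d = (-1)·(6) − (-4)·(15) = 54
since m = R²·17 − 54²:  R² = (2916 + -468) / 17 = 144
R = √144 = 12  ⇒  r_B = 12 − 5 = 7

rB=7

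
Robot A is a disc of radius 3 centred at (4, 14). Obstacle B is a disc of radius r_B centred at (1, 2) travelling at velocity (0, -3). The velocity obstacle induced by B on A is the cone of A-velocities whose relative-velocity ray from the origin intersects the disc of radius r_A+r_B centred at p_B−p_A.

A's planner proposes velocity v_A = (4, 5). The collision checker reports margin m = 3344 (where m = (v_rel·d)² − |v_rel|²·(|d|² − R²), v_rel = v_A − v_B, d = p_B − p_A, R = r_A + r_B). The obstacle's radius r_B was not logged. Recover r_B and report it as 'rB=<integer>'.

m = 3344
d = (-3, -12);  v_rel = (4, 8),  |v_rel|² = 80
v_rel×d = (4)·(-12) − (8)·(-3) = -24
since m = R²·80 − (-24)²:  R² = (576 + 3344) / 80 = 49
R = √49 = 7  ⇒  r_B = 7 − 3 = 4

rB=4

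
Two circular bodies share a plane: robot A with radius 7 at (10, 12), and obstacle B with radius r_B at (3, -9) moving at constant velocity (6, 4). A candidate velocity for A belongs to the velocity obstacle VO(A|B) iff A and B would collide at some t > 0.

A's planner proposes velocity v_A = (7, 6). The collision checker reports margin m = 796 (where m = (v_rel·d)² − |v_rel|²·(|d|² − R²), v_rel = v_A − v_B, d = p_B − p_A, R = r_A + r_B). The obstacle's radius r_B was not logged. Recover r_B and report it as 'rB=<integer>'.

m = 796
d = (-7, -21);  v_rel = (1, 2),  |v_rel|² = 5
v_rel×d = (1)·(-21) − (2)·(-7) = -7
since m = R²·5 − (-7)²:  R² = (49 + 796) / 5 = 169
R = √169 = 13  ⇒  r_B = 13 − 7 = 6

rB=6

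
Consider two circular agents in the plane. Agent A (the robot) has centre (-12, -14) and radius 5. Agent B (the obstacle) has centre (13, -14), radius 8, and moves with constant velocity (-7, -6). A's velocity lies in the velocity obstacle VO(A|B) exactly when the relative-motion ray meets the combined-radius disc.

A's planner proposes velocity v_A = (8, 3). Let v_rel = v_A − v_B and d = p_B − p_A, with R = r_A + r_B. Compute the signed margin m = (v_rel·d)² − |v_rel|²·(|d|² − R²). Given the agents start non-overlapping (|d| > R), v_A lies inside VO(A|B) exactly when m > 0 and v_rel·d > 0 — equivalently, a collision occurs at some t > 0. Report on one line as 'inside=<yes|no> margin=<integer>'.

d = (25, 0),  |d|² = 625;  R = 5+8 = 13,  c = 625−13² = 456
v_rel = (15, 9),  |v_rel|² = 306;  v_rel·d = (15)·(25) + (9)·(0) = 375
306·t² − 750·t + 456 = 0  ⇒  m = 375² − 306·456 = 1089
m = 1089 > 0,  v_rel·d = 375 > 0  ⇒  inside

inside=yes margin=1089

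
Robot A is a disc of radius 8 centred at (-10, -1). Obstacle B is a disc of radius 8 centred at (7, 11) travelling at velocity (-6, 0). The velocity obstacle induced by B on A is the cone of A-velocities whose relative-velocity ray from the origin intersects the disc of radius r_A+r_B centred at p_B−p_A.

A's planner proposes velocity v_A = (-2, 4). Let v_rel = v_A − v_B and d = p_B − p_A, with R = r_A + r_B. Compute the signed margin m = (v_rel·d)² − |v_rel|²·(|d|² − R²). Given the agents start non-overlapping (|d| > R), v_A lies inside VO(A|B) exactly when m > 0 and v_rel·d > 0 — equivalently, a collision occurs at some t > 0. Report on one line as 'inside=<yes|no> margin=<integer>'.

d = (17, 12),  |d|² = 433;  R = 8+8 = 16,  c = 433−16² = 177
v_rel = (4, 4),  |v_rel|² = 32;  v_rel·d = (4)·(17) + (4)·(12) = 116
32·t² − 232·t + 177 = 0  ⇒  m = 116² − 32·177 = 7792
m = 7792 > 0,  v_rel·d = 116 > 0  ⇒  inside

inside=yes margin=7792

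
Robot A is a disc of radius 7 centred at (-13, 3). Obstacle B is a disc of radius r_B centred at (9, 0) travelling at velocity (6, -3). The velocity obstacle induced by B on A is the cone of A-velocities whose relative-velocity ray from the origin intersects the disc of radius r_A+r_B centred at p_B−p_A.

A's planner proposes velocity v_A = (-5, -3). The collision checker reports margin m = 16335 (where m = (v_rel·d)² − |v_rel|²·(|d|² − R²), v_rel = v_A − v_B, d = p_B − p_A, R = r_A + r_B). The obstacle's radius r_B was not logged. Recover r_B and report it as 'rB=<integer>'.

m = 16335
d = (22, -3);  v_rel = (-11, 0),  |v_rel|² = 121
v_rel×d = (-11)·(-3) − (0)·(22) = 33
since m = R²·121 − 33²:  R² = (1089 + 16335) / 121 = 144
R = √144 = 12  ⇒  r_B = 12 − 7 = 5

rB=5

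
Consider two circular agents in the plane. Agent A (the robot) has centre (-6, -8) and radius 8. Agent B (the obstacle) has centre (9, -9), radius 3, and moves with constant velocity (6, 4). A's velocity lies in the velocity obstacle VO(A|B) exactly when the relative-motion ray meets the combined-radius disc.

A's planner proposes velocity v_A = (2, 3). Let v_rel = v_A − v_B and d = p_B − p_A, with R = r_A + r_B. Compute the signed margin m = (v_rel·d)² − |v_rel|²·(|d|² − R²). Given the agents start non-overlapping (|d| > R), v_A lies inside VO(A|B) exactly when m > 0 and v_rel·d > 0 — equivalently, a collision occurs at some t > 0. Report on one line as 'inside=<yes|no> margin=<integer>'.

d = (15, -1),  |d|² = 226;  R = 8+3 = 11,  c = 226−11² = 105
v_rel = (-4, -1),  |v_rel|² = 17;  v_rel·d = (-4)·(15) + (-1)·(-1) = -59
17·t² + 118·t + 105 = 0  ⇒  m = (-59)² − 17·105 = 1696
m = 1696 > 0,  v_rel·d = -59 < 0  ⇒  outside

inside=no margin=1696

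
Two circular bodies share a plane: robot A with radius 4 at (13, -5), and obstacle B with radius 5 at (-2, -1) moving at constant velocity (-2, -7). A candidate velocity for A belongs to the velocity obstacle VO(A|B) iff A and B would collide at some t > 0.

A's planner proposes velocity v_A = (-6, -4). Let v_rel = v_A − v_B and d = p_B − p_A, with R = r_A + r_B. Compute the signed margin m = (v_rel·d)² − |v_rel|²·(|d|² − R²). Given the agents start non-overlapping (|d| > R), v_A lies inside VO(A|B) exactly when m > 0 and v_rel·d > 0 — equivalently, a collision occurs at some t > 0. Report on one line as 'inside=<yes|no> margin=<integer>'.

d = (-15, 4),  |d|² = 241;  R = 4+5 = 9,  c = 241−9² = 160
v_rel = (-4, 3),  |v_rel|² = 25;  v_rel·d = (-4)·(-15) + (3)·(4) = 72
25·t² − 144·t + 160 = 0  ⇒  m = 72² − 25·160 = 1184
m = 1184 > 0,  v_rel·d = 72 > 0  ⇒  inside

inside=yes margin=1184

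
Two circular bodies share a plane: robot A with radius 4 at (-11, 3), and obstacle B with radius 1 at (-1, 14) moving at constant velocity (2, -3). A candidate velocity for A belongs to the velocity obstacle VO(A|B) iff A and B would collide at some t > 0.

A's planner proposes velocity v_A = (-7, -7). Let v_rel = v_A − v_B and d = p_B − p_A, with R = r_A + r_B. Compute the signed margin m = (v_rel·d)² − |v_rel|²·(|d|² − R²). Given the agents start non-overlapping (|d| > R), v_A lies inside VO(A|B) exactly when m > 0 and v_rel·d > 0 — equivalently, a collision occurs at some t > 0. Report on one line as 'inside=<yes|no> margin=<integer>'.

d = (10, 11),  |d|² = 221;  R = 4+1 = 5,  c = 221−5² = 196
v_rel = (-9, -4),  |v_rel|² = 97;  v_rel·d = (-9)·(10) + (-4)·(11) = -134
97·t² + 268·t + 196 = 0  ⇒  m = (-134)² − 97·196 = -1056
m = -1056 < 0,  v_rel·d = -134 < 0  ⇒  outside

inside=no margin=-1056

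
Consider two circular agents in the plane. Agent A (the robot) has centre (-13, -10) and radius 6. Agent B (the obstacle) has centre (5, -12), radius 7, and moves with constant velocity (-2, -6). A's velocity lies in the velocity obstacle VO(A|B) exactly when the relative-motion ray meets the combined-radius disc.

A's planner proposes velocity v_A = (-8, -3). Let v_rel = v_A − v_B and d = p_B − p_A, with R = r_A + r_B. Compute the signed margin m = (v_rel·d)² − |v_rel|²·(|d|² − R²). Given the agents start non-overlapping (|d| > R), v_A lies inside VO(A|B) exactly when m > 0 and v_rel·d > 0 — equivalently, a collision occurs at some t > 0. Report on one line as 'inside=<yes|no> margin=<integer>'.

d = (18, -2),  |d|² = 328;  R = 6+7 = 13,  c = 328−13² = 159
v_rel = (-6, 3),  |v_rel|² = 45;  v_rel·d = (-6)·(18) + (3)·(-2) = -114
45·t² + 228·t + 159 = 0  ⇒  m = (-114)² − 45·159 = 5841
m = 5841 > 0,  v_rel·d = -114 < 0  ⇒  outside

inside=no margin=5841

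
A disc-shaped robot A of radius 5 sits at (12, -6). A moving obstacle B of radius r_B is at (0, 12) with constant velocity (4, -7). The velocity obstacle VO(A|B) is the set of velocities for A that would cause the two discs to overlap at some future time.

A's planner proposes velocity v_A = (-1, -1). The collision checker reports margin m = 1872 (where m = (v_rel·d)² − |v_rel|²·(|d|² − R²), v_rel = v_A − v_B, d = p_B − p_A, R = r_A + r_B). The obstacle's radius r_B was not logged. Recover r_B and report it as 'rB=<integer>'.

m = 1872
d = (-12, 18);  v_rel = (-5, 6),  |v_rel|² = 61
v_rel×d = (-5)·(18) − (6)·(-12) = -18
since m = R²·61 − (-18)²:  R² = (324 + 1872) / 61 = 36
R = √36 = 6  ⇒  r_B = 6 − 5 = 1

rB=1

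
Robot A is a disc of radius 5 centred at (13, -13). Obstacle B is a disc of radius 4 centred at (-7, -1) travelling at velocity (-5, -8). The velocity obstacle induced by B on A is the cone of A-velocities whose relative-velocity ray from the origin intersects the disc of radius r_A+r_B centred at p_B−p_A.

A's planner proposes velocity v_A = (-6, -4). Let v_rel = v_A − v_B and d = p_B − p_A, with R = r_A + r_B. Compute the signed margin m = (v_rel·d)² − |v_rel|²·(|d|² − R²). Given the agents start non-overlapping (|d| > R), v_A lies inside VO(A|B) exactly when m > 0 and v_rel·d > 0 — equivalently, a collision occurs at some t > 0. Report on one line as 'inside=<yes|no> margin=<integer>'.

d = (-20, 12),  |d|² = 544;  R = 5+4 = 9,  c = 544−9² = 463
v_rel = (-1, 4),  |v_rel|² = 17;  v_rel·d = (-1)·(-20) + (4)·(12) = 68
17·t² − 136·t + 463 = 0  ⇒  m = 68² − 17·463 = -3247
m = -3247 < 0,  v_rel·d = 68 > 0  ⇒  outside

inside=no margin=-3247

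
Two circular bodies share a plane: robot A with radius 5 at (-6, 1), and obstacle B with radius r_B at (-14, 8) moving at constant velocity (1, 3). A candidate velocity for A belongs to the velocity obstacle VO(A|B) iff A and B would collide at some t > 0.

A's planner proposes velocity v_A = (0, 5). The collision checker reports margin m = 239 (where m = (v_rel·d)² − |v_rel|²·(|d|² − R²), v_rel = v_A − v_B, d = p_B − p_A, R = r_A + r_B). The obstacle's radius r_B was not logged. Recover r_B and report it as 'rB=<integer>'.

m = 239
d = (-8, 7);  v_rel = (-1, 2),  |v_rel|² = 5
v_rel×d = (-1)·(7) − (2)·(-8) = 9
since m = R²·5 − 9²:  R² = (81 + 239) / 5 = 64
R = √64 = 8  ⇒  r_B = 8 − 5 = 3

rB=3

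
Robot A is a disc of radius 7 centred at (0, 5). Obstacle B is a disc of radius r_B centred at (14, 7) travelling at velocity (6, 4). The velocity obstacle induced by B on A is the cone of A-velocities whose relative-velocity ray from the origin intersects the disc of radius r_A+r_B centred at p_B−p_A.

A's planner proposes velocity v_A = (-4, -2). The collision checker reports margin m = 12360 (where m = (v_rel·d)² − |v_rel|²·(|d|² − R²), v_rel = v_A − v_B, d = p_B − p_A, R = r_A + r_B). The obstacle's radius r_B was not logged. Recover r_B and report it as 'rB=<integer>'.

m = 12360
d = (14, 2);  v_rel = (-10, -6),  |v_rel|² = 136
v_rel×d = (-10)·(2) − (-6)·(14) = 64
since m = R²·136 − 64²:  R² = (4096 + 12360) / 136 = 121
R = √121 = 11  ⇒  r_B = 11 − 7 = 4

rB=4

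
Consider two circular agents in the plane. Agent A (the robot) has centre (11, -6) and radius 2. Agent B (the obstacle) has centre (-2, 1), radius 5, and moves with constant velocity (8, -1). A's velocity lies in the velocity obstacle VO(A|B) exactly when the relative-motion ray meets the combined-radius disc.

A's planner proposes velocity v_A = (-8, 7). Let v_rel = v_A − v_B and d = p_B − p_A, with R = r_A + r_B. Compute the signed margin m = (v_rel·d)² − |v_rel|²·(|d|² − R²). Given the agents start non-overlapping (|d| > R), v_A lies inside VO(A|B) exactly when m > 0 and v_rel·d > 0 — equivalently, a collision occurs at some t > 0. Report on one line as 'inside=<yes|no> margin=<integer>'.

d = (-13, 7),  |d|² = 218;  R = 2+5 = 7,  c = 218−7² = 169
v_rel = (-16, 8),  |v_rel|² = 320;  v_rel·d = (-16)·(-13) + (8)·(7) = 264
320·t² − 528·t + 169 = 0  ⇒  m = 264² − 320·169 = 15616
m = 15616 > 0,  v_rel·d = 264 > 0  ⇒  inside

inside=yes margin=15616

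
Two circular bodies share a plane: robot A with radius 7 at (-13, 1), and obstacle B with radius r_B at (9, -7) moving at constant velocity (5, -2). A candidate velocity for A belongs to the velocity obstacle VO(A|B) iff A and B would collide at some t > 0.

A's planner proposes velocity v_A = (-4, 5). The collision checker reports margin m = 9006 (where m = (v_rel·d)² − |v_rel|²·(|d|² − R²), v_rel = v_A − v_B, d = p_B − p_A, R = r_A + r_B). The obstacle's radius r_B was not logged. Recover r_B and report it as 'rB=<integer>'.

m = 9006
d = (22, -8);  v_rel = (-9, 7),  |v_rel|² = 130
v_rel×d = (-9)·(-8) − (7)·(22) = -82
since m = R²·130 − (-82)²:  R² = (6724 + 9006) / 130 = 121
R = √121 = 11  ⇒  r_B = 11 − 7 = 4

rB=4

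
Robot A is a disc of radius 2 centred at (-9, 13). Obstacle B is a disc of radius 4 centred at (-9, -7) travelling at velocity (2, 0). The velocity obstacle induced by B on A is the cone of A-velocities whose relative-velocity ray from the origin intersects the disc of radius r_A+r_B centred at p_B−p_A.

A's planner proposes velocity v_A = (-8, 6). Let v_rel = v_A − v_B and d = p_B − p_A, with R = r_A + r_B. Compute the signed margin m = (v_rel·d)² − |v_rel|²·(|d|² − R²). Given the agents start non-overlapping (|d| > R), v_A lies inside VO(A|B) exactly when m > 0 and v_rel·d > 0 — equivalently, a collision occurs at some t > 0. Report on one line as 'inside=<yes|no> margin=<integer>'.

d = (0, -20),  |d|² = 400;  R = 2+4 = 6,  c = 400−6² = 364
v_rel = (-10, 6),  |v_rel|² = 136;  v_rel·d = (-10)·(0) + (6)·(-20) = -120
136·t² + 240·t + 364 = 0  ⇒  m = (-120)² − 136·364 = -35104
m = -35104 < 0,  v_rel·d = -120 < 0  ⇒  outside

inside=no margin=-35104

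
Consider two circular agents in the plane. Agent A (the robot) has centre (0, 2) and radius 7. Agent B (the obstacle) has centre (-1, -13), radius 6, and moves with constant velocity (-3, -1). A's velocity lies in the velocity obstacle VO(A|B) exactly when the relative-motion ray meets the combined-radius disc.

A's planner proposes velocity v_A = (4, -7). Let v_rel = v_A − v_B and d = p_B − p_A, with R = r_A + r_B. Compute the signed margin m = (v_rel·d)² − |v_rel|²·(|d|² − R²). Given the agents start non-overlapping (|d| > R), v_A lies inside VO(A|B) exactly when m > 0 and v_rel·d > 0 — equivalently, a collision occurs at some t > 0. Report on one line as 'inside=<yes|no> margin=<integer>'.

d = (-1, -15),  |d|² = 226;  R = 7+6 = 13,  c = 226−13² = 57
v_rel = (7, -6),  |v_rel|² = 85;  v_rel·d = (7)·(-1) + (-6)·(-15) = 83
85·t² − 166·t + 57 = 0  ⇒  m = 83² − 85·57 = 2044
m = 2044 > 0,  v_rel·d = 83 > 0  ⇒  inside

inside=yes margin=2044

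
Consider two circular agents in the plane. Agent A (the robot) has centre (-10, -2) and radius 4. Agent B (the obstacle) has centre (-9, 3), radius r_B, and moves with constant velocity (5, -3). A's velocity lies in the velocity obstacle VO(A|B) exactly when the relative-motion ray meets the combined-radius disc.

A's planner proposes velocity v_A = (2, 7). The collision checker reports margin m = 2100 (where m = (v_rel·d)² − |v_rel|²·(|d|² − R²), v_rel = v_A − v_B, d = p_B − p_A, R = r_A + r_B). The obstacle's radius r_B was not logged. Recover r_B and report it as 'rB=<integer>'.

m = 2100
d = (1, 5);  v_rel = (-3, 10),  |v_rel|² = 109
v_rel×d = (-3)·(5) − (10)·(1) = -25
since m = R²·109 − (-25)²:  R² = (625 + 2100) / 109 = 25
R = √25 = 5  ⇒  r_B = 5 − 4 = 1

rB=1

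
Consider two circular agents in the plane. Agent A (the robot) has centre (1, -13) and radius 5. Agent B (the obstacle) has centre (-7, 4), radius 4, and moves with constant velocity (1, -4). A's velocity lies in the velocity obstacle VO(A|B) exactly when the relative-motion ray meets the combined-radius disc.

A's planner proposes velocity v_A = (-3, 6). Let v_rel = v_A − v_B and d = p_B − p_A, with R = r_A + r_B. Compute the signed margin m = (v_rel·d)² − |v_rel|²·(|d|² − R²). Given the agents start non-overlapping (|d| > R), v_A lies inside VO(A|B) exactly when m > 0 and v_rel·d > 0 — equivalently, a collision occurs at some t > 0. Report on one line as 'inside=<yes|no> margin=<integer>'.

d = (-8, 17),  |d|² = 353;  R = 5+4 = 9,  c = 353−9² = 272
v_rel = (-4, 10),  |v_rel|² = 116;  v_rel·d = (-4)·(-8) + (10)·(17) = 202
116·t² − 404·t + 272 = 0  ⇒  m = 202² − 116·272 = 9252
m = 9252 > 0,  v_rel·d = 202 > 0  ⇒  inside

inside=yes margin=9252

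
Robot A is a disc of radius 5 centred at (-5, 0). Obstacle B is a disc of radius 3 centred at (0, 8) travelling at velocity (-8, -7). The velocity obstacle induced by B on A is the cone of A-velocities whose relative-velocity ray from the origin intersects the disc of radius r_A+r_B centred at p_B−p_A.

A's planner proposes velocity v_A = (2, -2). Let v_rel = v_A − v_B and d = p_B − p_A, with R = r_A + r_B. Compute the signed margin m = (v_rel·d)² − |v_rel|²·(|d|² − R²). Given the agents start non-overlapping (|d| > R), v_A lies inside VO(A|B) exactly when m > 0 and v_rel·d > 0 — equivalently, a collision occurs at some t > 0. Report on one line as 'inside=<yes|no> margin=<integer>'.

d = (5, 8),  |d|² = 89;  R = 5+3 = 8,  c = 89−8² = 25
v_rel = (10, 5),  |v_rel|² = 125;  v_rel·d = (10)·(5) + (5)·(8) = 90
125·t² − 180·t + 25 = 0  ⇒  m = 90² − 125·25 = 4975
m = 4975 > 0,  v_rel·d = 90 > 0  ⇒  inside

inside=yes margin=4975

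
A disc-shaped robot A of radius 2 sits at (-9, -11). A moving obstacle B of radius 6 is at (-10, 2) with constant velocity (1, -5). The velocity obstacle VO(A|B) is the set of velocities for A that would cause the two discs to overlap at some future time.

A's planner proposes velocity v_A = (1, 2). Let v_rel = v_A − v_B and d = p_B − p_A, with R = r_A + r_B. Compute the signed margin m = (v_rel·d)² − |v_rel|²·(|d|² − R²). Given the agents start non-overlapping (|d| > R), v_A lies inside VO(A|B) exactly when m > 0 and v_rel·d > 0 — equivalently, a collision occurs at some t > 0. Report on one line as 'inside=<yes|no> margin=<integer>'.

d = (-1, 13),  |d|² = 170;  R = 2+6 = 8,  c = 170−8² = 106
v_rel = (0, 7),  |v_rel|² = 49;  v_rel·d = (0)·(-1) + (7)·(13) = 91
49·t² − 182·t + 106 = 0  ⇒  m = 91² − 49·106 = 3087
m = 3087 > 0,  v_rel·d = 91 > 0  ⇒  inside

inside=yes margin=3087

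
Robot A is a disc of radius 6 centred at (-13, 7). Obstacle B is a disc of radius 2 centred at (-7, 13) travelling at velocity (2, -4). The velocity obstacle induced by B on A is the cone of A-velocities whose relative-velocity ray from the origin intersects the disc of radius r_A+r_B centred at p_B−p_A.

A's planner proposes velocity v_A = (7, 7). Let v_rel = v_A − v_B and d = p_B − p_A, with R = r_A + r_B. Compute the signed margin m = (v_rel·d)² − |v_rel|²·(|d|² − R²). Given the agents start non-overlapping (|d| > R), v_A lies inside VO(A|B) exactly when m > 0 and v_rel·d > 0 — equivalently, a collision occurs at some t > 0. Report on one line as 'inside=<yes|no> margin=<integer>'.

d = (6, 6),  |d|² = 72;  R = 6+2 = 8,  c = 72−8² = 8
v_rel = (5, 11),  |v_rel|² = 146;  v_rel·d = (5)·(6) + (11)·(6) = 96
146·t² − 192·t + 8 = 0  ⇒  m = 96² − 146·8 = 8048
m = 8048 > 0,  v_rel·d = 96 > 0  ⇒  inside

inside=yes margin=8048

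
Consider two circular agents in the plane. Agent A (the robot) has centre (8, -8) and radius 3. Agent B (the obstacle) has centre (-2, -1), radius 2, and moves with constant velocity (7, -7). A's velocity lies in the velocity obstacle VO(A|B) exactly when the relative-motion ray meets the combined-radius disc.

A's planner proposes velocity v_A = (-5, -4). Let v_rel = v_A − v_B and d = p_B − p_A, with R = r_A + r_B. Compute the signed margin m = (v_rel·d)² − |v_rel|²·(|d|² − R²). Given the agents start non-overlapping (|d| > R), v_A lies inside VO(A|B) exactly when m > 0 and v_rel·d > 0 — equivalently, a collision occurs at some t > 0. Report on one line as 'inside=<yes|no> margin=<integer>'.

d = (-10, 7),  |d|² = 149;  R = 3+2 = 5,  c = 149−5² = 124
v_rel = (-12, 3),  |v_rel|² = 153;  v_rel·d = (-12)·(-10) + (3)·(7) = 141
153·t² − 282·t + 124 = 0  ⇒  m = 141² − 153·124 = 909
m = 909 > 0,  v_rel·d = 141 > 0  ⇒  inside

inside=yes margin=909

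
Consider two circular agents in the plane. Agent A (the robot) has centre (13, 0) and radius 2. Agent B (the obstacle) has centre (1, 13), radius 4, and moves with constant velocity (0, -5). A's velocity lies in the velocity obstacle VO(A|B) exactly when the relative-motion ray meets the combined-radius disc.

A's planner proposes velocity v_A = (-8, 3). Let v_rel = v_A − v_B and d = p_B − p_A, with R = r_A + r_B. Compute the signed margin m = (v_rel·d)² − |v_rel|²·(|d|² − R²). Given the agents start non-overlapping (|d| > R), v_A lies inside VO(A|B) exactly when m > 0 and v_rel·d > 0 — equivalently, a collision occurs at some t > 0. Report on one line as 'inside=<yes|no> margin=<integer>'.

d = (-12, 13),  |d|² = 313;  R = 2+4 = 6,  c = 313−6² = 277
v_rel = (-8, 8),  |v_rel|² = 128;  v_rel·d = (-8)·(-12) + (8)·(13) = 200
128·t² − 400·t + 277 = 0  ⇒  m = 200² − 128·277 = 4544
m = 4544 > 0,  v_rel·d = 200 > 0  ⇒  inside

inside=yes margin=4544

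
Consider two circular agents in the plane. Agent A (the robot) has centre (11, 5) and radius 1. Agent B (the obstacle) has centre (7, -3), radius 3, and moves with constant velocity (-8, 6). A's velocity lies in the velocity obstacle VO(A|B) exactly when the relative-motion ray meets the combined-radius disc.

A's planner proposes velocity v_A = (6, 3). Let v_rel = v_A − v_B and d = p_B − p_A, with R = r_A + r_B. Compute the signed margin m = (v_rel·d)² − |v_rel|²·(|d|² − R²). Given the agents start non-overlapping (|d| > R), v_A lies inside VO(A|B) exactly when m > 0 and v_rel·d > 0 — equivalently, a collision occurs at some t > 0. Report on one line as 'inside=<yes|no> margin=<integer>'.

d = (-4, -8),  |d|² = 80;  R = 1+3 = 4,  c = 80−4² = 64
v_rel = (14, -3),  |v_rel|² = 205;  v_rel·d = (14)·(-4) + (-3)·(-8) = -32
205·t² + 64·t + 64 = 0  ⇒  m = (-32)² − 205·64 = -12096
m = -12096 < 0,  v_rel·d = -32 < 0  ⇒  outside

inside=no margin=-12096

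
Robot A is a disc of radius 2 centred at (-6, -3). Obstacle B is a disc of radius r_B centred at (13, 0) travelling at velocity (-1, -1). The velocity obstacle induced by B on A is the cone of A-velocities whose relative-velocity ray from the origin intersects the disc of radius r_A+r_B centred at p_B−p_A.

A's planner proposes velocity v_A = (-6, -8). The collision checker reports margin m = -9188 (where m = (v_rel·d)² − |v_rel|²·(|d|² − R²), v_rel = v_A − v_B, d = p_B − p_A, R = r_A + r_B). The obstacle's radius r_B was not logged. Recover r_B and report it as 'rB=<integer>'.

m = -9188
d = (19, 3);  v_rel = (-5, -7),  |v_rel|² = 74
v_rel×d = (-5)·(3) − (-7)·(19) = 118
since m = R²·74 − 118²:  R² = (13924 + -9188) / 74 = 64
R = √64 = 8  ⇒  r_B = 8 − 2 = 6

rB=6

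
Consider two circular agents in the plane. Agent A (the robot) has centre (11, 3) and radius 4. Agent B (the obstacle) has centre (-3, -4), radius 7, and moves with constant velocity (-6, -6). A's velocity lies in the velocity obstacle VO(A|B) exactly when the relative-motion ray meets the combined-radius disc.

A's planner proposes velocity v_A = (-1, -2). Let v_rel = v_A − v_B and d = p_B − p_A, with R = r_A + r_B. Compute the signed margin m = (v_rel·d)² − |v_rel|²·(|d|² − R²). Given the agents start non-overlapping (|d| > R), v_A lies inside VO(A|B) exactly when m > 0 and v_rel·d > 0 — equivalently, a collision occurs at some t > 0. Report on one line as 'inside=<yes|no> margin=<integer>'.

d = (-14, -7),  |d|² = 245;  R = 4+7 = 11,  c = 245−11² = 124
v_rel = (5, 4),  |v_rel|² = 41;  v_rel·d = (5)·(-14) + (4)·(-7) = -98
41·t² + 196·t + 124 = 0  ⇒  m = (-98)² − 41·124 = 4520
m = 4520 > 0,  v_rel·d = -98 < 0  ⇒  outside

inside=no margin=4520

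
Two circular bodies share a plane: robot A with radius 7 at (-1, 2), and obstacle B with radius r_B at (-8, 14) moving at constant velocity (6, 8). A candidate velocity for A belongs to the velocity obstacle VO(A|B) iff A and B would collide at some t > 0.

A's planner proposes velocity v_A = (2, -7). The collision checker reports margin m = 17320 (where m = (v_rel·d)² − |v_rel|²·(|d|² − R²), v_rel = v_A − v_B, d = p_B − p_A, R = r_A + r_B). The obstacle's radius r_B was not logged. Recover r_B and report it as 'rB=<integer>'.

m = 17320
d = (-7, 12);  v_rel = (-4, -15),  |v_rel|² = 241
v_rel×d = (-4)·(12) − (-15)·(-7) = -153
since m = R²·241 − (-153)²:  R² = (23409 + 17320) / 241 = 169
R = √169 = 13  ⇒  r_B = 13 − 7 = 6

rB=6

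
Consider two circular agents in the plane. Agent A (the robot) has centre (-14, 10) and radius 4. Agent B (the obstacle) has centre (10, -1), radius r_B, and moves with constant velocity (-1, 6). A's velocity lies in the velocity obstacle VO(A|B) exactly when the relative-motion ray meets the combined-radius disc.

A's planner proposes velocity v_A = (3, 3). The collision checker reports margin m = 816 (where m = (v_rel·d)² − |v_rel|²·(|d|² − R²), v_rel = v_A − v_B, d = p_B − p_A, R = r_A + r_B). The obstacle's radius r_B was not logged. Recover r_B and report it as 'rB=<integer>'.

m = 816
d = (24, -11);  v_rel = (4, -3),  |v_rel|² = 25
v_rel×d = (4)·(-11) − (-3)·(24) = 28
since m = R²·25 − 28²:  R² = (784 + 816) / 25 = 64
R = √64 = 8  ⇒  r_B = 8 − 4 = 4

rB=4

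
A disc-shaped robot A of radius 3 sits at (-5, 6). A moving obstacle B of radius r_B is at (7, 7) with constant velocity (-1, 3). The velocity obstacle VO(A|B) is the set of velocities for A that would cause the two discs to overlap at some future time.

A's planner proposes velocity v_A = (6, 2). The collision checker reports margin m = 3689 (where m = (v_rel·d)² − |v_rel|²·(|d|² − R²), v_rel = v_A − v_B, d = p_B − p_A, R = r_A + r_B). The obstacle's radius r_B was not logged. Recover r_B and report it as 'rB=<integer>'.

m = 3689
d = (12, 1);  v_rel = (7, -1),  |v_rel|² = 50
v_rel×d = (7)·(1) − (-1)·(12) = 19
since m = R²·50 − 19²:  R² = (361 + 3689) / 50 = 81
R = √81 = 9  ⇒  r_B = 9 − 3 = 6

rB=6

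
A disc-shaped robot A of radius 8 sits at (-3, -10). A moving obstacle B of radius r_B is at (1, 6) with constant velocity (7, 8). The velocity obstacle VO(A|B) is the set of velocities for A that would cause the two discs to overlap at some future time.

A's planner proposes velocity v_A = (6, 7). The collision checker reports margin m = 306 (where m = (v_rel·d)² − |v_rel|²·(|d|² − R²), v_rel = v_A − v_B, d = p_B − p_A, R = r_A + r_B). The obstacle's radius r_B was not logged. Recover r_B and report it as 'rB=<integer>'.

m = 306
d = (4, 16);  v_rel = (-1, -1),  |v_rel|² = 2
v_rel×d = (-1)·(16) − (-1)·(4) = -12
since m = R²·2 − (-12)²:  R² = (144 + 306) / 2 = 225
R = √225 = 15  ⇒  r_B = 15 − 8 = 7

rB=7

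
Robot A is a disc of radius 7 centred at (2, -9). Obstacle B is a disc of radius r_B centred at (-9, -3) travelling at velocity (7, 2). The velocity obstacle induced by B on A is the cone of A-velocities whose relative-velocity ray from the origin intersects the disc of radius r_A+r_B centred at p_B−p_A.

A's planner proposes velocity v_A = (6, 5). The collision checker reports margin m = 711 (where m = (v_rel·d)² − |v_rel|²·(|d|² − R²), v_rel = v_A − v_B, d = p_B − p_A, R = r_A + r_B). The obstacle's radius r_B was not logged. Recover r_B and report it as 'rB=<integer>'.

m = 711
d = (-11, 6);  v_rel = (-1, 3),  |v_rel|² = 10
v_rel×d = (-1)·(6) − (3)·(-11) = 27
since m = R²·10 − 27²:  R² = (729 + 711) / 10 = 144
R = √144 = 12  ⇒  r_B = 12 − 7 = 5

rB=5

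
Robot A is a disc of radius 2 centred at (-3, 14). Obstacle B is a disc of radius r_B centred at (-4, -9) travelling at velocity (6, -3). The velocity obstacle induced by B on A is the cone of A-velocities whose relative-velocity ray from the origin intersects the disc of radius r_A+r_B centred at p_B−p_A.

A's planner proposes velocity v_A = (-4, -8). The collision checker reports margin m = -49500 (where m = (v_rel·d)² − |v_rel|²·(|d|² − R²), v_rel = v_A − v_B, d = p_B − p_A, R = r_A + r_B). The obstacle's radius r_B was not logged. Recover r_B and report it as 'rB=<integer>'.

m = -49500
d = (-1, -23);  v_rel = (-10, -5),  |v_rel|² = 125
v_rel×d = (-10)·(-23) − (-5)·(-1) = 225
since m = R²·125 − 225²:  R² = (50625 + -49500) / 125 = 9
R = √9 = 3  ⇒  r_B = 3 − 2 = 1

rB=1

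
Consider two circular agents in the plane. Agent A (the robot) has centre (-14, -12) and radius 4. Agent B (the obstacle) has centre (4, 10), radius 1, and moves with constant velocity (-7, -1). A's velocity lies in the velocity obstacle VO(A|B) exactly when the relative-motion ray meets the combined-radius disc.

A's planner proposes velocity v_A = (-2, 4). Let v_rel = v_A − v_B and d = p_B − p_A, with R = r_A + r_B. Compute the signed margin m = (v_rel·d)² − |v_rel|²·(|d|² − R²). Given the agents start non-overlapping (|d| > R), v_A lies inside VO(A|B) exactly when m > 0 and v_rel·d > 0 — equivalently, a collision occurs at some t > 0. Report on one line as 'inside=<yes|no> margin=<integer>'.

d = (18, 22),  |d|² = 808;  R = 4+1 = 5,  c = 808−5² = 783
v_rel = (5, 5),  |v_rel|² = 50;  v_rel·d = (5)·(18) + (5)·(22) = 200
50·t² − 400·t + 783 = 0  ⇒  m = 200² − 50·783 = 850
m = 850 > 0,  v_rel·d = 200 > 0  ⇒  inside

inside=yes margin=850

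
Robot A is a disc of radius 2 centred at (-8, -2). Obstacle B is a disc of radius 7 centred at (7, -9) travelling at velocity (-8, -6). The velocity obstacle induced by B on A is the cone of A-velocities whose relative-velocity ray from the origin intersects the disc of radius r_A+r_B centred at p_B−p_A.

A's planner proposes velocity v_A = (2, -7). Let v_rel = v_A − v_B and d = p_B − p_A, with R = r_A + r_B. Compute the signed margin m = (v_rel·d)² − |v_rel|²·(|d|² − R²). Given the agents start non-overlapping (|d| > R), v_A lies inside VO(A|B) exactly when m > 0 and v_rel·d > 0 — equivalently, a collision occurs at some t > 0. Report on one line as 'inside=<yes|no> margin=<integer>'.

d = (15, -7),  |d|² = 274;  R = 2+7 = 9,  c = 274−9² = 193
v_rel = (10, -1),  |v_rel|² = 101;  v_rel·d = (10)·(15) + (-1)·(-7) = 157
101·t² − 314·t + 193 = 0  ⇒  m = 157² − 101·193 = 5156
m = 5156 > 0,  v_rel·d = 157 > 0  ⇒  inside

inside=yes margin=5156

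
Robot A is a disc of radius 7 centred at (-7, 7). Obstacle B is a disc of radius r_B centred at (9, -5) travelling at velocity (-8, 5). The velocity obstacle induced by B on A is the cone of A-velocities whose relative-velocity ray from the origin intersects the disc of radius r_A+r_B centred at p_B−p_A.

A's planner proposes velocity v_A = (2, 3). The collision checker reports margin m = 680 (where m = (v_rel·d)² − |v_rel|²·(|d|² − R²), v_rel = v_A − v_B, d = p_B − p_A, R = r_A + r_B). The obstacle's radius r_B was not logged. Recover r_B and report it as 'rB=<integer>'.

m = 680
d = (16, -12);  v_rel = (10, -2),  |v_rel|² = 104
v_rel×d = (10)·(-12) − (-2)·(16) = -88
since m = R²·104 − (-88)²:  R² = (7744 + 680) / 104 = 81
R = √81 = 9  ⇒  r_B = 9 − 7 = 2

rB=2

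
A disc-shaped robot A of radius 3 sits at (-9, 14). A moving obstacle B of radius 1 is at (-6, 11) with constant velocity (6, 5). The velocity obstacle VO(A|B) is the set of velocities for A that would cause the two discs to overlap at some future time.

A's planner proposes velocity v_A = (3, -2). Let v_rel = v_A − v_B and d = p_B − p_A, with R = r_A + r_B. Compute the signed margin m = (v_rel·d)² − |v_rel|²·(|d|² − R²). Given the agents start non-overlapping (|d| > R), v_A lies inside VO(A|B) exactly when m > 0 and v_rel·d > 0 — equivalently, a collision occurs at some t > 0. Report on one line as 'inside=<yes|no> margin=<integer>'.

d = (3, -3),  |d|² = 18;  R = 3+1 = 4,  c = 18−4² = 2
v_rel = (-3, -7),  |v_rel|² = 58;  v_rel·d = (-3)·(3) + (-7)·(-3) = 12
58·t² − 24·t + 2 = 0  ⇒  m = 12² − 58·2 = 28
m = 28 > 0,  v_rel·d = 12 > 0  ⇒  inside

inside=yes margin=28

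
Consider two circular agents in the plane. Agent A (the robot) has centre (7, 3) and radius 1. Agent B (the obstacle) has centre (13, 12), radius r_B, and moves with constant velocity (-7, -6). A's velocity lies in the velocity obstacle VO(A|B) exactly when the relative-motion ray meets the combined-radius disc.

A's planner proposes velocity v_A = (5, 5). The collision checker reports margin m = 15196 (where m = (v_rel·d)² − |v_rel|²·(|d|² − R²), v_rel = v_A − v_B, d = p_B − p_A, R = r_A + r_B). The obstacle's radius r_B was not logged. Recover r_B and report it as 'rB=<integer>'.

m = 15196
d = (6, 9);  v_rel = (12, 11),  |v_rel|² = 265
v_rel×d = (12)·(9) − (11)·(6) = 42
since m = R²·265 − 42²:  R² = (1764 + 15196) / 265 = 64
R = √64 = 8  ⇒  r_B = 8 − 1 = 7

rB=7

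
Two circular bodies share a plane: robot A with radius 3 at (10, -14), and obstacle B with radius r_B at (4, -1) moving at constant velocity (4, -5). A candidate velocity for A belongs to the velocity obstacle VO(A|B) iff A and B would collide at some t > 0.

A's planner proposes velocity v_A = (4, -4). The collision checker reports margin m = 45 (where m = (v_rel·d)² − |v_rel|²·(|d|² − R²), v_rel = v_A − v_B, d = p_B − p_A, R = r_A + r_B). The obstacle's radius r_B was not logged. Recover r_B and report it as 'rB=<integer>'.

m = 45
d = (-6, 13);  v_rel = (0, 1),  |v_rel|² = 1
v_rel×d = (0)·(13) − (1)·(-6) = 6
since m = R²·1 − 6²:  R² = (36 + 45) / 1 = 81
R = √81 = 9  ⇒  r_B = 9 − 3 = 6

rB=6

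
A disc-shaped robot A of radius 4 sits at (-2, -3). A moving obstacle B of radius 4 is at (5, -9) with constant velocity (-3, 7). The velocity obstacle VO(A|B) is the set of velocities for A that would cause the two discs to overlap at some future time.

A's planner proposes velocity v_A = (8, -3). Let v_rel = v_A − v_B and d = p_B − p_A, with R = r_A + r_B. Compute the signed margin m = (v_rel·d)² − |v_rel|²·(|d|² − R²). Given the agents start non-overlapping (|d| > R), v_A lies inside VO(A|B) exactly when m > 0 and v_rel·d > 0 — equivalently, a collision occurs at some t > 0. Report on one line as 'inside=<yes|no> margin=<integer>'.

d = (7, -6),  |d|² = 85;  R = 4+4 = 8,  c = 85−8² = 21
v_rel = (11, -10),  |v_rel|² = 221;  v_rel·d = (11)·(7) + (-10)·(-6) = 137
221·t² − 274·t + 21 = 0  ⇒  m = 137² − 221·21 = 14128
m = 14128 > 0,  v_rel·d = 137 > 0  ⇒  inside

inside=yes margin=14128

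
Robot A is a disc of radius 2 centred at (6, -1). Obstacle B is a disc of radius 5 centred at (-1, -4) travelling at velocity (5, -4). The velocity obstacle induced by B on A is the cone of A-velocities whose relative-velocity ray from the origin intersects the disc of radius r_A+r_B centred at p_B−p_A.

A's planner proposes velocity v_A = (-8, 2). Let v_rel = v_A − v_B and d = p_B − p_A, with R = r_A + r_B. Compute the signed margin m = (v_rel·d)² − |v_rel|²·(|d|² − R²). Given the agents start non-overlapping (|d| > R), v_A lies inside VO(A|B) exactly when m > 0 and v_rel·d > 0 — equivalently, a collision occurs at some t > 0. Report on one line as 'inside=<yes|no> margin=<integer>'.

d = (-7, -3),  |d|² = 58;  R = 2+5 = 7,  c = 58−7² = 9
v_rel = (-13, 6),  |v_rel|² = 205;  v_rel·d = (-13)·(-7) + (6)·(-3) = 73
205·t² − 146·t + 9 = 0  ⇒  m = 73² − 205·9 = 3484
m = 3484 > 0,  v_rel·d = 73 > 0  ⇒  inside

inside=yes margin=3484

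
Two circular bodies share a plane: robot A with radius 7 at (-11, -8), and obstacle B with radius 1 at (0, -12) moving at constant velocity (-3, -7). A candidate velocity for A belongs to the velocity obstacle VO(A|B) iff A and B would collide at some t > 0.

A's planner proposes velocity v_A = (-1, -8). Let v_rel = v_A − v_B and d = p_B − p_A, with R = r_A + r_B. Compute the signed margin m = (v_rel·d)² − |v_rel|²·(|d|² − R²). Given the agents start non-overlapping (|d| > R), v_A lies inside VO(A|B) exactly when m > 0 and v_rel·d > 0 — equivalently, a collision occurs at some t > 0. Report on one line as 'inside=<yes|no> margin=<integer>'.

d = (11, -4),  |d|² = 137;  R = 7+1 = 8,  c = 137−8² = 73
v_rel = (2, -1),  |v_rel|² = 5;  v_rel·d = (2)·(11) + (-1)·(-4) = 26
5·t² − 52·t + 73 = 0  ⇒  m = 26² − 5·73 = 311
m = 311 > 0,  v_rel·d = 26 > 0  ⇒  inside

inside=yes margin=311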